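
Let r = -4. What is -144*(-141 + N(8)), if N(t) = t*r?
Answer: 24912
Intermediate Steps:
N(t) = -4*t (N(t) = t*(-4) = -4*t)
-144*(-141 + N(8)) = -144*(-141 - 4*8) = -144*(-141 - 32) = -144*(-173) = 24912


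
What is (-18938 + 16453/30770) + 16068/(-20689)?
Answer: -709182050199/37447090 ≈ -18938.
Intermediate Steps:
(-18938 + 16453/30770) + 16068/(-20689) = (-18938 + 16453*(1/30770)) + 16068*(-1/20689) = (-18938 + 16453/30770) - 16068/20689 = -582705807/30770 - 16068/20689 = -709182050199/37447090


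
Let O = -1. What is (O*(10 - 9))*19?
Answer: -19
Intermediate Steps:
(O*(10 - 9))*19 = -(10 - 9)*19 = -1*1*19 = -1*19 = -19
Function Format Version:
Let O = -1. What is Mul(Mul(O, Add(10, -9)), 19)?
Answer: -19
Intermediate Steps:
Mul(Mul(O, Add(10, -9)), 19) = Mul(Mul(-1, Add(10, -9)), 19) = Mul(Mul(-1, 1), 19) = Mul(-1, 19) = -19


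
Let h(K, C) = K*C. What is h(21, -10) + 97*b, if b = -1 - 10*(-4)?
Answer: 3573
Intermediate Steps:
h(K, C) = C*K
b = 39 (b = -1 + 40 = 39)
h(21, -10) + 97*b = -10*21 + 97*39 = -210 + 3783 = 3573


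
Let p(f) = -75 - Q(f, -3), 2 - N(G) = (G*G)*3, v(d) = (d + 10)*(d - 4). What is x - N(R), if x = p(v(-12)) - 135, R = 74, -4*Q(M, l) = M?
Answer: 16224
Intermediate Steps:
Q(M, l) = -M/4
v(d) = (-4 + d)*(10 + d) (v(d) = (10 + d)*(-4 + d) = (-4 + d)*(10 + d))
N(G) = 2 - 3*G**2 (N(G) = 2 - G*G*3 = 2 - G**2*3 = 2 - 3*G**2)
p(f) = -75 + f/4 (p(f) = -75 - (-1)*f/4 = -75 + f/4)
x = -202 (x = (-75 + (-40 + (-12)**2 + 6*(-12))/4) - 135 = (-75 + (-40 + 144 - 72)/4) - 135 = (-75 + (1/4)*32) - 135 = (-75 + 8) - 135 = -67 - 135 = -202)
x - N(R) = -202 - (2 - 3*74**2) = -202 - (2 - 3*5476) = -202 - (2 - 16428) = -202 - 1*(-16426) = -202 + 16426 = 16224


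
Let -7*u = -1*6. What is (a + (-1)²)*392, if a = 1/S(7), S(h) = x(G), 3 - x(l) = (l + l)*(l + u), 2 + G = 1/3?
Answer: 32144/19 ≈ 1691.8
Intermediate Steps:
u = 6/7 (u = -(-1)*6/7 = -⅐*(-6) = 6/7 ≈ 0.85714)
G = -5/3 (G = -2 + 1/3 = -2 + ⅓ = -5/3 ≈ -1.6667)
x(l) = 3 - 2*l*(6/7 + l) (x(l) = 3 - (l + l)*(l + 6/7) = 3 - 2*l*(6/7 + l))
S(h) = 19/63 (S(h) = 3 - 2*(-5/3)² - 12/7*(-5/3) = 3 - 2*25/9 + 20/7 = 3 - 50/9 + 20/7 = 19/63)
a = 63/19 (a = 1/(19/63) = 63/19 ≈ 3.3158)
(a + (-1)²)*392 = (63/19 + (-1)²)*392 = (63/19 + 1)*392 = (82/19)*392 = 32144/19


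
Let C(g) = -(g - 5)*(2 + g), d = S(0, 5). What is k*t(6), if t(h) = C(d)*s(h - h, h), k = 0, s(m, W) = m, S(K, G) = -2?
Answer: 0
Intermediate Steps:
d = -2
C(g) = -(-5 + g)*(2 + g)
t(h) = 0 (t(h) = (10 - 1*(-2)**2 + 3*(-2))*(h - h) = (10 - 1*4 - 6)*0 = (10 - 4 - 6)*0 = 0*0 = 0)
k*t(6) = 0*0 = 0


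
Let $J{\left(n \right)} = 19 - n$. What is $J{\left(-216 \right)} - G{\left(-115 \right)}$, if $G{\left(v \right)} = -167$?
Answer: $402$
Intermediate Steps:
$J{\left(-216 \right)} - G{\left(-115 \right)} = \left(19 - -216\right) - -167 = \left(19 + 216\right) + 167 = 235 + 167 = 402$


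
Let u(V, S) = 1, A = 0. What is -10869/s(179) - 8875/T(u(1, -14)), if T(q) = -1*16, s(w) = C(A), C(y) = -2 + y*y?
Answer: 95827/16 ≈ 5989.2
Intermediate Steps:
C(y) = -2 + y**2
s(w) = -2 (s(w) = -2 + 0**2 = -2 + 0 = -2)
T(q) = -16
-10869/s(179) - 8875/T(u(1, -14)) = -10869/(-2) - 8875/(-16) = -10869*(-1/2) - 8875*(-1/16) = 10869/2 + 8875/16 = 95827/16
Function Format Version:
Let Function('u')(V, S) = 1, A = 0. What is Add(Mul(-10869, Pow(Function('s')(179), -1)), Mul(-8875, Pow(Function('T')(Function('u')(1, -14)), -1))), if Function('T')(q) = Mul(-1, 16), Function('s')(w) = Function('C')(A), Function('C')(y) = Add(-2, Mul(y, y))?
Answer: Rational(95827, 16) ≈ 5989.2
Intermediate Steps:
Function('C')(y) = Add(-2, Pow(y, 2))
Function('s')(w) = -2 (Function('s')(w) = Add(-2, Pow(0, 2)) = Add(-2, 0) = -2)
Function('T')(q) = -16
Add(Mul(-10869, Pow(Function('s')(179), -1)), Mul(-8875, Pow(Function('T')(Function('u')(1, -14)), -1))) = Add(Mul(-10869, Pow(-2, -1)), Mul(-8875, Pow(-16, -1))) = Add(Mul(-10869, Rational(-1, 2)), Mul(-8875, Rational(-1, 16))) = Add(Rational(10869, 2), Rational(8875, 16)) = Rational(95827, 16)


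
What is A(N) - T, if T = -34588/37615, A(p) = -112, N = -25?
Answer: -4178292/37615 ≈ -111.08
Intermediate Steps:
T = -34588/37615 (T = -34588*1/37615 = -34588/37615 ≈ -0.91953)
A(N) - T = -112 - 1*(-34588/37615) = -112 + 34588/37615 = -4178292/37615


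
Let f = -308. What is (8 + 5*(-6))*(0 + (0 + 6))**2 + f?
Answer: -1100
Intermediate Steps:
(8 + 5*(-6))*(0 + (0 + 6))**2 + f = (8 + 5*(-6))*(0 + (0 + 6))**2 - 308 = (8 - 30)*(0 + 6)**2 - 308 = -22*6**2 - 308 = -22*36 - 308 = -792 - 308 = -1100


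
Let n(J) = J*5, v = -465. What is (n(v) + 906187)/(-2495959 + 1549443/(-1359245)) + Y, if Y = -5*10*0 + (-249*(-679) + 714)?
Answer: 288007492854785120/1696310670199 ≈ 1.6978e+5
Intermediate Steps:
n(J) = 5*J
Y = 169785 (Y = -50*0 + (169071 + 714) = 0 + 169785 = 169785)
(n(v) + 906187)/(-2495959 + 1549443/(-1359245)) + Y = (5*(-465) + 906187)/(-2495959 + 1549443/(-1359245)) + 169785 = (-2325 + 906187)/(-2495959 + 1549443*(-1/1359245)) + 169785 = 903862/(-2495959 - 1549443/1359245) + 169785 = 903862/(-3392621340398/1359245) + 169785 = 903862*(-1359245/3392621340398) + 169785 = -614284952095/1696310670199 + 169785 = 288007492854785120/1696310670199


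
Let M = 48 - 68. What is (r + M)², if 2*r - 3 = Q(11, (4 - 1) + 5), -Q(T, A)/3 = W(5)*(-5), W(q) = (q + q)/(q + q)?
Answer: 121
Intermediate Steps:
W(q) = 1 (W(q) = (2*q)/((2*q)) = (2*q)*(1/(2*q)) = 1)
Q(T, A) = 15 (Q(T, A) = -3*(-5) = 15)
r = 9 (r = 3/2 + (½)*15 = 3/2 + 15/2 = 9)
M = -20
(r + M)² = (9 - 20)² = (-11)² = 121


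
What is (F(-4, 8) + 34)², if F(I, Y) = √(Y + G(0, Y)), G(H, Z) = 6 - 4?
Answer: (34 + √10)² ≈ 1381.0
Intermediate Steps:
G(H, Z) = 2
F(I, Y) = √(2 + Y) (F(I, Y) = √(Y + 2) = √(2 + Y))
(F(-4, 8) + 34)² = (√(2 + 8) + 34)² = (√10 + 34)² = (34 + √10)²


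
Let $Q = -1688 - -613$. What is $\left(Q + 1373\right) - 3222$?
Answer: $-2924$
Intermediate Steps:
$Q = -1075$ ($Q = -1688 + 613 = -1075$)
$\left(Q + 1373\right) - 3222 = \left(-1075 + 1373\right) - 3222 = 298 - 3222 = -2924$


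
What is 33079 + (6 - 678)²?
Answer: 484663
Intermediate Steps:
33079 + (6 - 678)² = 33079 + (-672)² = 33079 + 451584 = 484663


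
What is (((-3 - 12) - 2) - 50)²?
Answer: 4489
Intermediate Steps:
(((-3 - 12) - 2) - 50)² = ((-15 - 2) - 50)² = (-17 - 50)² = (-67)² = 4489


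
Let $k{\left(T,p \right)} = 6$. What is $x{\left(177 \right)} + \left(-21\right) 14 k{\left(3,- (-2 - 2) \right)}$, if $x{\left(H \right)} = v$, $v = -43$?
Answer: $-1807$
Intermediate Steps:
$x{\left(H \right)} = -43$
$x{\left(177 \right)} + \left(-21\right) 14 k{\left(3,- (-2 - 2) \right)} = -43 + \left(-21\right) 14 \cdot 6 = -43 - 1764 = -1807$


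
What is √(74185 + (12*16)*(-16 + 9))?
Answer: √72841 ≈ 269.89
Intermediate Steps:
√(74185 + (12*16)*(-16 + 9)) = √(74185 + 192*(-7)) = √(74185 - 1344) = √72841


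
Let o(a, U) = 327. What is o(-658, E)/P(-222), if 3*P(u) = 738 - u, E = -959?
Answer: 327/320 ≈ 1.0219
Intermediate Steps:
P(u) = 246 - u/3 (P(u) = (738 - u)/3 = 246 - u/3)
o(-658, E)/P(-222) = 327/(246 - ⅓*(-222)) = 327/(246 + 74) = 327/320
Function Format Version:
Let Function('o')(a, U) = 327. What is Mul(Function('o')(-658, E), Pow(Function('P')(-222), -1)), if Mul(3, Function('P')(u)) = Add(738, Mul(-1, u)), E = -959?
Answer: Rational(327, 320) ≈ 1.0219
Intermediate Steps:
Function('P')(u) = Add(246, Mul(Rational(-1, 3), u)) (Function('P')(u) = Mul(Rational(1, 3), Add(738, Mul(-1, u))) = Add(246, Mul(Rational(-1, 3), u)))
Mul(Function('o')(-658, E), Pow(Function('P')(-222), -1)) = Mul(327, Pow(Add(246, Mul(Rational(-1, 3), -222)), -1)) = Mul(327, Pow(Add(246, 74), -1)) = Mul(327, Pow(320, -1)) = Mul(327, Rational(1, 320)) = Rational(327, 320)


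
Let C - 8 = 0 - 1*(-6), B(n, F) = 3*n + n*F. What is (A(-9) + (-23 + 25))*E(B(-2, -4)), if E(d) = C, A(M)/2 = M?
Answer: -224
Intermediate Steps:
B(n, F) = 3*n + F*n
A(M) = 2*M
C = 14 (C = 8 + (0 - 1*(-6)) = 8 + (0 + 6) = 8 + 6 = 14)
E(d) = 14
(A(-9) + (-23 + 25))*E(B(-2, -4)) = (2*(-9) + (-23 + 25))*14 = (-18 + 2)*14 = -16*14 = -224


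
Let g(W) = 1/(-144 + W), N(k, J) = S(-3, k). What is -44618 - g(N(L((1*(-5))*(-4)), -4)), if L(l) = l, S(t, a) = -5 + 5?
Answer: -6424991/144 ≈ -44618.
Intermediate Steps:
S(t, a) = 0
N(k, J) = 0
-44618 - g(N(L((1*(-5))*(-4)), -4)) = -44618 - 1/(-144 + 0) = -44618 - 1/(-144) = -44618 - 1*(-1/144) = -44618 + 1/144 = -6424991/144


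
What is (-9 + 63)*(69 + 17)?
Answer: 4644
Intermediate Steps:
(-9 + 63)*(69 + 17) = 54*86 = 4644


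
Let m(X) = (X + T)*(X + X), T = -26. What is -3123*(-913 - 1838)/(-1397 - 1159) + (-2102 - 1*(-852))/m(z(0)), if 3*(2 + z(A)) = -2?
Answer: -164590059/48848 ≈ -3369.4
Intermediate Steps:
z(A) = -8/3 (z(A) = -2 + (⅓)*(-2) = -2 - ⅔ = -8/3)
m(X) = 2*X*(-26 + X) (m(X) = (X - 26)*(X + X) = (-26 + X)*(2*X) = 2*X*(-26 + X))
-3123*(-913 - 1838)/(-1397 - 1159) + (-2102 - 1*(-852))/m(z(0)) = -3123*(-913 - 1838)/(-1397 - 1159) + (-2102 - 1*(-852))/((2*(-8/3)*(-26 - 8/3))) = -3123/((-2556/(-2751))) + (-2102 + 852)/((2*(-8/3)*(-86/3))) = -3123/((-2556*(-1/2751))) - 1250/1376/9 = -3123/852/917 - 1250*9/1376 = -3123*917/852 - 5625/688 = -954597/284 - 5625/688 = -164590059/48848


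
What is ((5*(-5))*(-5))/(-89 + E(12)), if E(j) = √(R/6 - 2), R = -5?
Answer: -66750/47543 - 125*I*√102/47543 ≈ -1.404 - 0.026554*I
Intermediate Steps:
E(j) = I*√102/6 (E(j) = √(-5/6 - 2) = √(-5*⅙ - 2) = √(-⅚ - 2) = √(-17/6) = I*√102/6)
((5*(-5))*(-5))/(-89 + E(12)) = ((5*(-5))*(-5))/(-89 + I*√102/6) = (-25*(-5))/(-89 + I*√102/6) = 125/(-89 + I*√102/6)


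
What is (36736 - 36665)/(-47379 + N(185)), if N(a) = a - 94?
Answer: -71/47288 ≈ -0.0015014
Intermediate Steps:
N(a) = -94 + a
(36736 - 36665)/(-47379 + N(185)) = (36736 - 36665)/(-47379 + (-94 + 185)) = 71/(-47379 + 91) = 71/(-47288) = 71*(-1/47288) = -71/47288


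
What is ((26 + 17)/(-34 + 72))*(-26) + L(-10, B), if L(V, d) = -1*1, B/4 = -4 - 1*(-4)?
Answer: -578/19 ≈ -30.421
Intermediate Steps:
B = 0 (B = 4*(-4 - 1*(-4)) = 4*(-4 + 4) = 4*0 = 0)
L(V, d) = -1
((26 + 17)/(-34 + 72))*(-26) + L(-10, B) = ((26 + 17)/(-34 + 72))*(-26) - 1 = (43/38)*(-26) - 1 = -559/19 - 1 = -578/19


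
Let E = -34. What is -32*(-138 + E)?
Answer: 5504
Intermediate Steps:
-32*(-138 + E) = -32*(-138 - 34) = -32*(-172) = 5504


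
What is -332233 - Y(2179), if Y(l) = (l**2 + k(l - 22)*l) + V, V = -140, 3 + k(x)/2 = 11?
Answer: -5114998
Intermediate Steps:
k(x) = 16 (k(x) = -6 + 2*11 = -6 + 22 = 16)
Y(l) = -140 + l**2 + 16*l (Y(l) = (l**2 + 16*l) - 140 = -140 + l**2 + 16*l)
-332233 - Y(2179) = -332233 - (-140 + 2179**2 + 16*2179) = -332233 - (-140 + 4748041 + 34864) = -332233 - 1*4782765 = -332233 - 4782765 = -5114998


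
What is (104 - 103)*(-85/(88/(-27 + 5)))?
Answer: 85/4 ≈ 21.250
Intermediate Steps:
(104 - 103)*(-85/(88/(-27 + 5))) = 1*(-85/(88/(-22))) = 1*(-85/(88*(-1/22))) = 1*(-85/(-4)) = 1*(-85*(-¼)) = 1*(85/4) = 85/4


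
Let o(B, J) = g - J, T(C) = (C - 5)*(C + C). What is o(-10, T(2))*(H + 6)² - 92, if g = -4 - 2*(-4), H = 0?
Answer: 484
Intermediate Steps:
g = 4 (g = -4 + 8 = 4)
T(C) = 2*C*(-5 + C) (T(C) = (-5 + C)*(2*C) = 2*C*(-5 + C))
o(B, J) = 4 - J
o(-10, T(2))*(H + 6)² - 92 = (4 - 2*2*(-5 + 2))*(0 + 6)² - 92 = (4 - 2*2*(-3))*6² - 92 = (4 - 1*(-12))*36 - 92 = (4 + 12)*36 - 92 = 16*36 - 92 = 576 - 92 = 484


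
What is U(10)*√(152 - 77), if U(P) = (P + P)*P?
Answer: 1000*√3 ≈ 1732.1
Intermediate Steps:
U(P) = 2*P² (U(P) = (2*P)*P = 2*P²)
U(10)*√(152 - 77) = (2*10²)*√(152 - 77) = (2*100)*√75 = 200*(5*√3) = 1000*√3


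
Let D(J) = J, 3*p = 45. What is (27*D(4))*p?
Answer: 1620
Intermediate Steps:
p = 15 (p = (⅓)*45 = 15)
(27*D(4))*p = (27*4)*15 = 108*15 = 1620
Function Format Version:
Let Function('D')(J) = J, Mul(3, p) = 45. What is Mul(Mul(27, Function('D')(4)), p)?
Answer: 1620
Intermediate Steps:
p = 15 (p = Mul(Rational(1, 3), 45) = 15)
Mul(Mul(27, Function('D')(4)), p) = Mul(Mul(27, 4), 15) = Mul(108, 15) = 1620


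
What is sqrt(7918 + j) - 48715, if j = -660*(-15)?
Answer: -48715 + sqrt(17818) ≈ -48582.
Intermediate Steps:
j = 9900
sqrt(7918 + j) - 48715 = sqrt(7918 + 9900) - 48715 = sqrt(17818) - 48715 = -48715 + sqrt(17818)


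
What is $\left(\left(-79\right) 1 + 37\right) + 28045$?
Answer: $28003$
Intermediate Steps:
$\left(\left(-79\right) 1 + 37\right) + 28045 = \left(-79 + 37\right) + 28045 = -42 + 28045 = 28003$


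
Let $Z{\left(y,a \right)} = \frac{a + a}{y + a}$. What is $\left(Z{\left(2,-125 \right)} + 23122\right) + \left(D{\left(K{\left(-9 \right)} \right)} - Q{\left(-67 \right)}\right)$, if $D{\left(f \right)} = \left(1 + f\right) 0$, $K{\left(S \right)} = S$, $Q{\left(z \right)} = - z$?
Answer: $\frac{2836015}{123} \approx 23057.0$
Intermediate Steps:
$Z{\left(y,a \right)} = \frac{2 a}{a + y}$
$D{\left(f \right)} = 0$
$\left(Z{\left(2,-125 \right)} + 23122\right) + \left(D{\left(K{\left(-9 \right)} \right)} - Q{\left(-67 \right)}\right) = \left(2 \left(-125\right) \frac{1}{-125 + 2} + 23122\right) + \left(0 - \left(-1\right) \left(-67\right)\right) = \left(2 \left(-125\right) \frac{1}{-123} + 23122\right) + \left(0 - 67\right) = \left(2 \left(-125\right) \left(- \frac{1}{123}\right) + 23122\right) + \left(0 - 67\right) = \left(\frac{250}{123} + 23122\right) - 67 = \frac{2844256}{123} - 67 = \frac{2836015}{123}$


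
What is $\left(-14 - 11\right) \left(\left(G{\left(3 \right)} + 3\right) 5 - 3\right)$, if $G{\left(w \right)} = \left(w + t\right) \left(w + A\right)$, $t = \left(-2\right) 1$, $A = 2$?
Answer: $-925$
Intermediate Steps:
$t = -2$
$G{\left(w \right)} = \left(-2 + w\right) \left(2 + w\right)$ ($G{\left(w \right)} = \left(w - 2\right) \left(w + 2\right) = \left(-2 + w\right) \left(2 + w\right)$)
$\left(-14 - 11\right) \left(\left(G{\left(3 \right)} + 3\right) 5 - 3\right) = \left(-14 - 11\right) \left(\left(\left(-4 + 3^{2}\right) + 3\right) 5 - 3\right) = - 25 \left(\left(\left(-4 + 9\right) + 3\right) 5 - 3\right) = - 25 \left(\left(5 + 3\right) 5 - 3\right) = - 25 \left(8 \cdot 5 - 3\right) = - 25 \left(40 - 3\right) = \left(-25\right) 37 = -925$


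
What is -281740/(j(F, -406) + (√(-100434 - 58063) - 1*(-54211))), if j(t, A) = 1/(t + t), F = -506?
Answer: -15642167996867280/3009949907415529 + 288542330560*I*√158497/3009949907415529 ≈ -5.1968 + 0.038165*I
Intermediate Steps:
j(t, A) = 1/(2*t)
-281740/(j(F, -406) + (√(-100434 - 58063) - 1*(-54211))) = -281740/((½)/(-506) + (√(-100434 - 58063) - 1*(-54211))) = -281740/((½)*(-1/506) + (√(-158497) + 54211)) = -281740/(-1/1012 + (I*√158497 + 54211)) = -281740/(-1/1012 + (54211 + I*√158497)) = -281740/(54861531/1012 + I*√158497)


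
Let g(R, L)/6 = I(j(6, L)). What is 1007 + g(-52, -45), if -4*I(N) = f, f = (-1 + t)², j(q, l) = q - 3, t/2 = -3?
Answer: 1867/2 ≈ 933.50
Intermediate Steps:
t = -6 (t = 2*(-3) = -6)
j(q, l) = -3 + q
f = 49 (f = (-1 - 6)² = (-7)² = 49)
I(N) = -49/4 (I(N) = -¼*49 = -49/4)
g(R, L) = -147/2 (g(R, L) = 6*(-49/4) = -147/2)
1007 + g(-52, -45) = 1007 - 147/2 = 1867/2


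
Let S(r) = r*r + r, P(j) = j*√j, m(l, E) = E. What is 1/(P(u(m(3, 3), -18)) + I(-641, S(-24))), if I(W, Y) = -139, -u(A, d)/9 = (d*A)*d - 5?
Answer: I/(-139*I + 26109*√967) ≈ -2.1087e-10 + 1.2317e-6*I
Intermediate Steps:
u(A, d) = 45 - 9*A*d² (u(A, d) = -9*((d*A)*d - 5) = -9*((A*d)*d - 5) = -9*(A*d² - 5) = -9*(-5 + A*d²) = 45 - 9*A*d²)
P(j) = j^(3/2)
S(r) = r + r² (S(r) = r² + r = r + r²)
1/(P(u(m(3, 3), -18)) + I(-641, S(-24))) = 1/((45 - 9*3*(-18)²)^(3/2) - 139) = 1/((45 - 9*3*324)^(3/2) - 139) = 1/((45 - 8748)^(3/2) - 139) = 1/((-8703)^(3/2) - 139) = 1/(-26109*I*√967 - 139) = 1/(-139 - 26109*I*√967)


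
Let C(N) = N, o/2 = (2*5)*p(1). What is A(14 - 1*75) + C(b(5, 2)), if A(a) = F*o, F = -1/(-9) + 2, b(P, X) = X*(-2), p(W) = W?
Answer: 344/9 ≈ 38.222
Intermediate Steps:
b(P, X) = -2*X
F = 19/9 (F = -1*(-1/9) + 2 = 1/9 + 2 = 19/9 ≈ 2.1111)
o = 20 (o = 2*((2*5)*1) = 2*(10*1) = 2*10 = 20)
A(a) = 380/9 (A(a) = (19/9)*20 = 380/9)
A(14 - 1*75) + C(b(5, 2)) = 380/9 - 2*2 = 380/9 - 4 = 344/9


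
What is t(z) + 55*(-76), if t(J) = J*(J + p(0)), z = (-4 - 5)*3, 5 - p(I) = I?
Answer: -3586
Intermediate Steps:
p(I) = 5 - I
z = -27 (z = -9*3 = -27)
t(J) = J*(5 + J) (t(J) = J*(J + (5 - 1*0)) = J*(J + (5 + 0)) = J*(J + 5) = J*(5 + J))
t(z) + 55*(-76) = -27*(5 - 27) + 55*(-76) = -27*(-22) - 4180 = 594 - 4180 = -3586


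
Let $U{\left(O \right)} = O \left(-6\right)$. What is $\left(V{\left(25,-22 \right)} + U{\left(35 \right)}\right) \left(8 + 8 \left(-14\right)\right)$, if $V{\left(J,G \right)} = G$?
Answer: $24128$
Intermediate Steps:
$U{\left(O \right)} = - 6 O$
$\left(V{\left(25,-22 \right)} + U{\left(35 \right)}\right) \left(8 + 8 \left(-14\right)\right) = \left(-22 - 210\right) \left(8 + 8 \left(-14\right)\right) = \left(-22 - 210\right) \left(8 - 112\right) = \left(-232\right) \left(-104\right) = 24128$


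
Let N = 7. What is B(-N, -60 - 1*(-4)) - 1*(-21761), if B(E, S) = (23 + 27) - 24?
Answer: 21787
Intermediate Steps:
B(E, S) = 26 (B(E, S) = 50 - 24 = 26)
B(-N, -60 - 1*(-4)) - 1*(-21761) = 26 - 1*(-21761) = 26 + 21761 = 21787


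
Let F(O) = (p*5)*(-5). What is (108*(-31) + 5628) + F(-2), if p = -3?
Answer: 2355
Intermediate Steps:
F(O) = 75 (F(O) = -3*5*(-5) = -15*(-5) = 75)
(108*(-31) + 5628) + F(-2) = (108*(-31) + 5628) + 75 = (-3348 + 5628) + 75 = 2280 + 75 = 2355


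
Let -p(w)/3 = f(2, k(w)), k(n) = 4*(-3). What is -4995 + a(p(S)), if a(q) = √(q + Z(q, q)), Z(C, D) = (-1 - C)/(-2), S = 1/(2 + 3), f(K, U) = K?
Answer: -4995 + I*√34/2 ≈ -4995.0 + 2.9155*I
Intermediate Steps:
k(n) = -12
S = ⅕ (S = 1/5 = ⅕ ≈ 0.20000)
Z(C, D) = ½ + C/2 (Z(C, D) = (-1 - C)*(-½) = ½ + C/2)
p(w) = -6 (p(w) = -3*2 = -6)
a(q) = √(½ + 3*q/2) (a(q) = √(q + (½ + q/2)) = √(½ + 3*q/2))
-4995 + a(p(S)) = -4995 + √(2 + 6*(-6))/2 = -4995 + √(2 - 36)/2 = -4995 + √(-34)/2 = -4995 + (I*√34)/2 = -4995 + I*√34/2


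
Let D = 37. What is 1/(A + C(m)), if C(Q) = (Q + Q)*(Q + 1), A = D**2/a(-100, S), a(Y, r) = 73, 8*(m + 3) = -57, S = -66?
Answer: 2336/475457 ≈ 0.0049132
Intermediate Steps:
m = -81/8 (m = -3 + (1/8)*(-57) = -3 - 57/8 = -81/8 ≈ -10.125)
A = 1369/73 (A = 37**2/73 = 1369*(1/73) = 1369/73 ≈ 18.753)
C(Q) = 2*Q*(1 + Q) (C(Q) = (2*Q)*(1 + Q) = 2*Q*(1 + Q))
1/(A + C(m)) = 1/(1369/73 + 2*(-81/8)*(1 - 81/8)) = 1/(1369/73 + 2*(-81/8)*(-73/8)) = 1/(1369/73 + 5913/32) = 1/(475457/2336) = 2336/475457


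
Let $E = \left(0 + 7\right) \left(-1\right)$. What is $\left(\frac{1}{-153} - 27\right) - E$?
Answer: $- \frac{3061}{153} \approx -20.007$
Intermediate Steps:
$E = -7$ ($E = 7 \left(-1\right) = -7$)
$\left(\frac{1}{-153} - 27\right) - E = \left(\frac{1}{-153} - 27\right) - -7 = \left(- \frac{1}{153} - 27\right) + 7 = - \frac{4132}{153} + 7 = - \frac{3061}{153}$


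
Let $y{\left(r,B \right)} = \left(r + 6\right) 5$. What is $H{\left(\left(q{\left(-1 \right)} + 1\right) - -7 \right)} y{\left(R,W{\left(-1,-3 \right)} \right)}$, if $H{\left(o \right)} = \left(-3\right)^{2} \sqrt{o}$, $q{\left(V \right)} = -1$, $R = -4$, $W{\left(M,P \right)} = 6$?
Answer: $90 \sqrt{7} \approx 238.12$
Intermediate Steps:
$y{\left(r,B \right)} = 30 + 5 r$ ($y{\left(r,B \right)} = \left(6 + r\right) 5 = 30 + 5 r$)
$H{\left(o \right)} = 9 \sqrt{o}$
$H{\left(\left(q{\left(-1 \right)} + 1\right) - -7 \right)} y{\left(R,W{\left(-1,-3 \right)} \right)} = 9 \sqrt{\left(-1 + 1\right) - -7} \left(30 + 5 \left(-4\right)\right) = 9 \sqrt{0 + 7} \left(30 - 20\right) = 9 \sqrt{7} \cdot 10 = 90 \sqrt{7}$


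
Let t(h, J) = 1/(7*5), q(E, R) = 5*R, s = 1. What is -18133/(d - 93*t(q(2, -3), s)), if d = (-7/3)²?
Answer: -5711895/878 ≈ -6505.6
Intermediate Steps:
d = 49/9 (d = (-7*⅓)² = (-7/3)² = 49/9 ≈ 5.4444)
t(h, J) = 1/35 (t(h, J) = (⅐)*(⅕) = 1/35)
-18133/(d - 93*t(q(2, -3), s)) = -18133/(49/9 - 93*1/35) = -18133/(49/9 - 93/35) = -18133/878/315 = -18133*315/878 = -5711895/878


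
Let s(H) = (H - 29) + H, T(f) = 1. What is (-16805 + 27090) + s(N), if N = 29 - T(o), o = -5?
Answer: 10312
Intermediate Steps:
N = 28 (N = 29 - 1*1 = 29 - 1 = 28)
s(H) = -29 + 2*H (s(H) = (-29 + H) + H = -29 + 2*H)
(-16805 + 27090) + s(N) = (-16805 + 27090) + (-29 + 2*28) = 10285 + (-29 + 56) = 10285 + 27 = 10312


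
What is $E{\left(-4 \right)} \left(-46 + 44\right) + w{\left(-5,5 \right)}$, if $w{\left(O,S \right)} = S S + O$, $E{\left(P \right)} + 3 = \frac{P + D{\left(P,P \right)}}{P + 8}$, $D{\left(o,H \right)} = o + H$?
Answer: $32$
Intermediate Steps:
$D{\left(o,H \right)} = H + o$
$E{\left(P \right)} = -3 + \frac{3 P}{8 + P}$ ($E{\left(P \right)} = -3 + \frac{P + \left(P + P\right)}{P + 8} = -3 + \frac{P + 2 P}{8 + P} = -3 + \frac{3 P}{8 + P}$)
$w{\left(O,S \right)} = O + S^{2}$ ($w{\left(O,S \right)} = S^{2} + O = O + S^{2}$)
$E{\left(-4 \right)} \left(-46 + 44\right) + w{\left(-5,5 \right)} = - \frac{24}{8 - 4} \left(-46 + 44\right) - \left(5 - 5^{2}\right) = - \frac{24}{4} \left(-2\right) + \left(-5 + 25\right) = \left(-24\right) \frac{1}{4} \left(-2\right) + 20 = \left(-6\right) \left(-2\right) + 20 = 12 + 20 = 32$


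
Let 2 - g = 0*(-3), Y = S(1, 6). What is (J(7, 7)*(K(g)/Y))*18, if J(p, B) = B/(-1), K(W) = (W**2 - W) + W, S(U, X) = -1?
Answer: 504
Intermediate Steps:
Y = -1
g = 2 (g = 2 - 0*(-3) = 2 - 1*0 = 2 + 0 = 2)
K(W) = W**2
J(p, B) = -B (J(p, B) = B*(-1) = -B)
(J(7, 7)*(K(g)/Y))*18 = ((-1*7)*(2**2/(-1)))*18 = -28*(-1)*18 = -7*(-4)*18 = 28*18 = 504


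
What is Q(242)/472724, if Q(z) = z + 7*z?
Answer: 484/118181 ≈ 0.0040954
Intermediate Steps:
Q(z) = 8*z
Q(242)/472724 = (8*242)/472724 = 1936*(1/472724) = 484/118181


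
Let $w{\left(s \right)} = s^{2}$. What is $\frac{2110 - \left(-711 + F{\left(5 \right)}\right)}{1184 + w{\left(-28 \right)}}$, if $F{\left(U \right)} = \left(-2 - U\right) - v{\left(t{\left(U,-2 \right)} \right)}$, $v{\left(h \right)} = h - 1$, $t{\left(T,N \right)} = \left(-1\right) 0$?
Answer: $\frac{2827}{1968} \approx 1.4365$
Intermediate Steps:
$t{\left(T,N \right)} = 0$
$v{\left(h \right)} = -1 + h$
$F{\left(U \right)} = -1 - U$ ($F{\left(U \right)} = \left(-2 - U\right) - \left(-1 + 0\right) = \left(-2 - U\right) - -1 = \left(-2 - U\right) + 1 = -1 - U$)
$\frac{2110 - \left(-711 + F{\left(5 \right)}\right)}{1184 + w{\left(-28 \right)}} = \frac{2110 + \left(711 - \left(-1 - 5\right)\right)}{1184 + \left(-28\right)^{2}} = \frac{2110 + \left(711 - \left(-1 - 5\right)\right)}{1184 + 784} = \frac{2110 + \left(711 - -6\right)}{1968} = \left(2110 + \left(711 + 6\right)\right) \frac{1}{1968} = \left(2110 + 717\right) \frac{1}{1968} = 2827 \cdot \frac{1}{1968} = \frac{2827}{1968}$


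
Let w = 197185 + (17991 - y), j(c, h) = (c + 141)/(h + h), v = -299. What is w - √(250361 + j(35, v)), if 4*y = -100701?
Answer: 961405/4 - 9*√276327129/299 ≈ 2.3985e+5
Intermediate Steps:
y = -100701/4 (y = (¼)*(-100701) = -100701/4 ≈ -25175.)
j(c, h) = (141 + c)/(2*h) (j(c, h) = (141 + c)/((2*h)) = (141 + c)*(1/(2*h)) = (141 + c)/(2*h))
w = 961405/4 (w = 197185 + (17991 - 1*(-100701/4)) = 197185 + (17991 + 100701/4) = 197185 + 172665/4 = 961405/4 ≈ 2.4035e+5)
w - √(250361 + j(35, v)) = 961405/4 - √(250361 + (½)*(141 + 35)/(-299)) = 961405/4 - √(250361 + (½)*(-1/299)*176) = 961405/4 - √(250361 - 88/299) = 961405/4 - √(74857851/299) = 961405/4 - 9*√276327129/299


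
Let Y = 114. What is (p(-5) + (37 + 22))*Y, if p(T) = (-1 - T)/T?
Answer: 33174/5 ≈ 6634.8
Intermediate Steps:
p(T) = (-1 - T)/T
(p(-5) + (37 + 22))*Y = ((-1 - 1*(-5))/(-5) + (37 + 22))*114 = (-(-1 + 5)/5 + 59)*114 = (-⅕*4 + 59)*114 = (-⅘ + 59)*114 = (291/5)*114 = 33174/5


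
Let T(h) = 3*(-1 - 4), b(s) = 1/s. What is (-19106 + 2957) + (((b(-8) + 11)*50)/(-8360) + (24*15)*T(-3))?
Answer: -144120147/6688 ≈ -21549.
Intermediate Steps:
T(h) = -15 (T(h) = 3*(-5) = -15)
(-19106 + 2957) + (((b(-8) + 11)*50)/(-8360) + (24*15)*T(-3)) = (-19106 + 2957) + (((1/(-8) + 11)*50)/(-8360) + (24*15)*(-15)) = -16149 + (((-1/8 + 11)*50)*(-1/8360) + 360*(-15)) = -16149 + (((87/8)*50)*(-1/8360) - 5400) = -16149 + ((2175/4)*(-1/8360) - 5400) = -16149 + (-435/6688 - 5400) = -16149 - 36115635/6688 = -144120147/6688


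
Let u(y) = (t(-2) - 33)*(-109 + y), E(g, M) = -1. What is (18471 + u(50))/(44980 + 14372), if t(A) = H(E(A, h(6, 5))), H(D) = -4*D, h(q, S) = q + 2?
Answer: 10091/29676 ≈ 0.34004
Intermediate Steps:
h(q, S) = 2 + q
t(A) = 4 (t(A) = -4*(-1) = 4)
u(y) = 3161 - 29*y (u(y) = (4 - 33)*(-109 + y) = -29*(-109 + y) = 3161 - 29*y)
(18471 + u(50))/(44980 + 14372) = (18471 + (3161 - 29*50))/(44980 + 14372) = (18471 + (3161 - 1450))/59352 = (18471 + 1711)*(1/59352) = 20182*(1/59352) = 10091/29676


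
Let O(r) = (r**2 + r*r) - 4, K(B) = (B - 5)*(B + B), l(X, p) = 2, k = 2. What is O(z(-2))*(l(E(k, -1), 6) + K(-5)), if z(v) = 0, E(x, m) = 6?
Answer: -408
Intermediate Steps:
K(B) = 2*B*(-5 + B) (K(B) = (-5 + B)*(2*B) = 2*B*(-5 + B))
O(r) = -4 + 2*r**2 (O(r) = (r**2 + r**2) - 4 = 2*r**2 - 4 = -4 + 2*r**2)
O(z(-2))*(l(E(k, -1), 6) + K(-5)) = (-4 + 2*0**2)*(2 + 2*(-5)*(-5 - 5)) = (-4 + 2*0)*(2 + 2*(-5)*(-10)) = (-4 + 0)*(2 + 100) = -4*102 = -408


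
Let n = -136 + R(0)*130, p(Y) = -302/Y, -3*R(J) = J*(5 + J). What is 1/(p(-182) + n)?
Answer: -91/12225 ≈ -0.0074438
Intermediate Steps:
R(J) = -J*(5 + J)/3
n = -136 (n = -136 - 1/3*0*(5 + 0)*130 = -136 - 1/3*0*5*130 = -136 + 0*130 = -136 + 0 = -136)
1/(p(-182) + n) = 1/(-302/(-182) - 136) = 1/(-302*(-1/182) - 136) = 1/(151/91 - 136) = 1/(-12225/91) = -91/12225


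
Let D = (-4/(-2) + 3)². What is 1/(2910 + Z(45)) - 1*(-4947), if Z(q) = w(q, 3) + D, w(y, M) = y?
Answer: 14742061/2980 ≈ 4947.0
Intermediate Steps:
D = 25 (D = (-4*(-½) + 3)² = (2 + 3)² = 5² = 25)
Z(q) = 25 + q (Z(q) = q + 25 = 25 + q)
1/(2910 + Z(45)) - 1*(-4947) = 1/(2910 + (25 + 45)) - 1*(-4947) = 1/(2910 + 70) + 4947 = 1/2980 + 4947 = 14742061/2980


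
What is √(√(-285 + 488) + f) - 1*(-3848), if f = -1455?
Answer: 3848 + √(-1455 + √203) ≈ 3848.0 + 37.957*I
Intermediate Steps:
√(√(-285 + 488) + f) - 1*(-3848) = √(√(-285 + 488) - 1455) - 1*(-3848) = √(√203 - 1455) + 3848 = √(-1455 + √203) + 3848 = 3848 + √(-1455 + √203)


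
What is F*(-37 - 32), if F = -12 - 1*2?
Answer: 966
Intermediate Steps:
F = -14 (F = -12 - 2 = -14)
F*(-37 - 32) = -14*(-37 - 32) = -14*(-69) = 966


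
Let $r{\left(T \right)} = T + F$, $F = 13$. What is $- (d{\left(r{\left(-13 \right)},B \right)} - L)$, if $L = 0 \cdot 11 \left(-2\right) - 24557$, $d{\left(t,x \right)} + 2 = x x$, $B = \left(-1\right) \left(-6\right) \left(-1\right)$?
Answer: $-24591$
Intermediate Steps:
$r{\left(T \right)} = 13 + T$ ($r{\left(T \right)} = T + 13 = 13 + T$)
$B = -6$ ($B = 6 \left(-1\right) = -6$)
$d{\left(t,x \right)} = -2 + x^{2}$ ($d{\left(t,x \right)} = -2 + x x = -2 + x^{2}$)
$L = -24557$ ($L = 0 \left(-2\right) - 24557 = 0 - 24557 = -24557$)
$- (d{\left(r{\left(-13 \right)},B \right)} - L) = - (\left(-2 + \left(-6\right)^{2}\right) - -24557) = - (\left(-2 + 36\right) + 24557) = - (34 + 24557) = \left(-1\right) 24591 = -24591$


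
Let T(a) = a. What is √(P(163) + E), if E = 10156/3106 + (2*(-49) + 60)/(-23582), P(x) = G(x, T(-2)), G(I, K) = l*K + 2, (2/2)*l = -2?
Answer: √3108780510943289/18311423 ≈ 3.0449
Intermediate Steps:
l = -2
G(I, K) = 2 - 2*K (G(I, K) = -2*K + 2 = 2 - 2*K)
P(x) = 6 (P(x) = 2 - 2*(-2) = 2 + 4 = 6)
E = 59904205/18311423 (E = 10156*(1/3106) + (-98 + 60)*(-1/23582) = 5078/1553 - 38*(-1/23582) = 5078/1553 + 19/11791 = 59904205/18311423 ≈ 3.2714)
√(P(163) + E) = √(6 + 59904205/18311423) = √(169772743/18311423) = √3108780510943289/18311423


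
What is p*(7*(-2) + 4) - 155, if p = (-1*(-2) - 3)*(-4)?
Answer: -195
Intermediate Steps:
p = 4 (p = (2 - 3)*(-4) = -1*(-4) = 4)
p*(7*(-2) + 4) - 155 = 4*(7*(-2) + 4) - 155 = 4*(-14 + 4) - 155 = 4*(-10) - 155 = -40 - 155 = -195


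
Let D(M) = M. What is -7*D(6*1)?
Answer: -42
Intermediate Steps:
-7*D(6*1) = -42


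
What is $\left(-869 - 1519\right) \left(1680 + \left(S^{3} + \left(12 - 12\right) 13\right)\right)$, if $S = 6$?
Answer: $-4527648$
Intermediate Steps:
$\left(-869 - 1519\right) \left(1680 + \left(S^{3} + \left(12 - 12\right) 13\right)\right) = \left(-869 - 1519\right) \left(1680 + \left(6^{3} + \left(12 - 12\right) 13\right)\right) = - 2388 \left(1680 + \left(216 + 0 \cdot 13\right)\right) = - 2388 \left(1680 + \left(216 + 0\right)\right) = - 2388 \left(1680 + 216\right) = \left(-2388\right) 1896 = -4527648$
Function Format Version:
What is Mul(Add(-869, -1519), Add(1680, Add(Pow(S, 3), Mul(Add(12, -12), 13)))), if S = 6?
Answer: -4527648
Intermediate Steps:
Mul(Add(-869, -1519), Add(1680, Add(Pow(S, 3), Mul(Add(12, -12), 13)))) = Mul(Add(-869, -1519), Add(1680, Add(Pow(6, 3), Mul(Add(12, -12), 13)))) = Mul(-2388, Add(1680, Add(216, Mul(0, 13)))) = Mul(-2388, Add(1680, Add(216, 0))) = Mul(-2388, Add(1680, 216)) = Mul(-2388, 1896) = -4527648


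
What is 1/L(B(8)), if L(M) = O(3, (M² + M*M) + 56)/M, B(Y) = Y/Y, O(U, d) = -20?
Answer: -1/20 ≈ -0.050000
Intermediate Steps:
B(Y) = 1
L(M) = -20/M
1/L(B(8)) = 1/(-20/1) = 1/(-20*1) = 1/(-20) = -1/20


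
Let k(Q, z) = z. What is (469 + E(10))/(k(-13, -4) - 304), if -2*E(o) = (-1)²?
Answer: -937/616 ≈ -1.5211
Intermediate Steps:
E(o) = -½ (E(o) = -½*(-1)² = -½*1 = -½)
(469 + E(10))/(k(-13, -4) - 304) = (469 - ½)/(-4 - 304) = (937/2)/(-308) = (937/2)*(-1/308) = -937/616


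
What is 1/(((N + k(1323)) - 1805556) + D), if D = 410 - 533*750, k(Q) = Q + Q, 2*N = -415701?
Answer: -2/4820201 ≈ -4.1492e-7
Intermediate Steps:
N = -415701/2 (N = (1/2)*(-415701) = -415701/2 ≈ -2.0785e+5)
k(Q) = 2*Q
D = -399340 (D = 410 - 399750 = -399340)
1/(((N + k(1323)) - 1805556) + D) = 1/(((-415701/2 + 2*1323) - 1805556) - 399340) = 1/(((-415701/2 + 2646) - 1805556) - 399340) = 1/((-410409/2 - 1805556) - 399340) = 1/(-4021521/2 - 399340) = 1/(-4820201/2) = -2/4820201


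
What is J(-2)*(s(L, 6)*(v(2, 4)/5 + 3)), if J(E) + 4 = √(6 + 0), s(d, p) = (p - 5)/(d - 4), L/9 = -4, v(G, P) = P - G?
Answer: 17/50 - 17*√6/200 ≈ 0.13179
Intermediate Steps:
L = -36 (L = 9*(-4) = -36)
s(d, p) = (-5 + p)/(-4 + d)
J(E) = -4 + √6 (J(E) = -4 + √(6 + 0) = -4 + √6)
J(-2)*(s(L, 6)*(v(2, 4)/5 + 3)) = (-4 + √6)*(((-5 + 6)/(-4 - 36))*((4 - 1*2)/5 + 3)) = (-4 + √6)*((1/(-40))*((4 - 2)*(⅕) + 3)) = (-4 + √6)*((-1/40*1)*(2*(⅕) + 3)) = (-4 + √6)*(-(⅖ + 3)/40) = (-4 + √6)*(-1/40*17/5) = (-4 + √6)*(-17/200) = 17/50 - 17*√6/200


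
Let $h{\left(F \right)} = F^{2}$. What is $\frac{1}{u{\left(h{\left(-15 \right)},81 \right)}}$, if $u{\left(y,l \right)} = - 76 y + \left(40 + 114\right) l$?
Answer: $- \frac{1}{4626} \approx -0.00021617$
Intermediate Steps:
$u{\left(y,l \right)} = - 76 y + 154 l$
$\frac{1}{u{\left(h{\left(-15 \right)},81 \right)}} = \frac{1}{- 76 \left(-15\right)^{2} + 154 \cdot 81} = \frac{1}{\left(-76\right) 225 + 12474} = \frac{1}{-17100 + 12474} = \frac{1}{-4626} = - \frac{1}{4626}$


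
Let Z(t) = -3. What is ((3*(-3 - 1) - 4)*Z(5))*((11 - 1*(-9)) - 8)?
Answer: 576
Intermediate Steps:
((3*(-3 - 1) - 4)*Z(5))*((11 - 1*(-9)) - 8) = ((3*(-3 - 1) - 4)*(-3))*((11 - 1*(-9)) - 8) = ((3*(-4) - 4)*(-3))*((11 + 9) - 8) = ((-12 - 4)*(-3))*(20 - 8) = -16*(-3)*12 = 48*12 = 576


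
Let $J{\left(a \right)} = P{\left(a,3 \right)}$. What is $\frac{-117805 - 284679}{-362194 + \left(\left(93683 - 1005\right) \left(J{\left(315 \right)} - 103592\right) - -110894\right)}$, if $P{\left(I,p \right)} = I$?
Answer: $\frac{201242}{4785878553} \approx 4.2049 \cdot 10^{-5}$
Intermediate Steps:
$J{\left(a \right)} = a$
$\frac{-117805 - 284679}{-362194 + \left(\left(93683 - 1005\right) \left(J{\left(315 \right)} - 103592\right) - -110894\right)} = \frac{-117805 - 284679}{-362194 + \left(\left(93683 - 1005\right) \left(315 - 103592\right) - -110894\right)} = - \frac{402484}{-362194 + \left(92678 \left(-103277\right) + 110894\right)} = - \frac{402484}{-362194 + \left(-9571505806 + 110894\right)} = - \frac{402484}{-362194 - 9571394912} = - \frac{402484}{-9571757106} = \left(-402484\right) \left(- \frac{1}{9571757106}\right) = \frac{201242}{4785878553}$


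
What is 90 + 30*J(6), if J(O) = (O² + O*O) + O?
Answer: 2430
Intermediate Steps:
J(O) = O + 2*O² (J(O) = (O² + O²) + O = 2*O² + O = O + 2*O²)
90 + 30*J(6) = 90 + 30*(6*(1 + 2*6)) = 90 + 30*(6*(1 + 12)) = 90 + 30*(6*13) = 90 + 30*78 = 90 + 2340 = 2430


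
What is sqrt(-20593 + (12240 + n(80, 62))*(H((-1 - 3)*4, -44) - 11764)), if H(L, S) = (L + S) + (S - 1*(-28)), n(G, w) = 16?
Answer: 3*I*sqrt(16125737) ≈ 12047.0*I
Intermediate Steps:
H(L, S) = 28 + L + 2*S (H(L, S) = (L + S) + (S + 28) = (L + S) + (28 + S) = 28 + L + 2*S)
sqrt(-20593 + (12240 + n(80, 62))*(H((-1 - 3)*4, -44) - 11764)) = sqrt(-20593 + (12240 + 16)*((28 + (-1 - 3)*4 + 2*(-44)) - 11764)) = sqrt(-20593 + 12256*((28 - 4*4 - 88) - 11764)) = sqrt(-20593 + 12256*((28 - 16 - 88) - 11764)) = sqrt(-20593 + 12256*(-76 - 11764)) = sqrt(-20593 + 12256*(-11840)) = sqrt(-20593 - 145111040) = sqrt(-145131633) = 3*I*sqrt(16125737)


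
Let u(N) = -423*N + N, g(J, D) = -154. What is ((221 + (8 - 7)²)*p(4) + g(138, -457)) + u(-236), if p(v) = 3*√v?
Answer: 100770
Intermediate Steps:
u(N) = -422*N
((221 + (8 - 7)²)*p(4) + g(138, -457)) + u(-236) = ((221 + (8 - 7)²)*(3*√4) - 154) - 422*(-236) = ((221 + 1²)*(3*2) - 154) + 99592 = ((221 + 1)*6 - 154) + 99592 = (222*6 - 154) + 99592 = (1332 - 154) + 99592 = 1178 + 99592 = 100770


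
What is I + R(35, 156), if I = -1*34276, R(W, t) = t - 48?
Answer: -34168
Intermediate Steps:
R(W, t) = -48 + t
I = -34276
I + R(35, 156) = -34276 + (-48 + 156) = -34276 + 108 = -34168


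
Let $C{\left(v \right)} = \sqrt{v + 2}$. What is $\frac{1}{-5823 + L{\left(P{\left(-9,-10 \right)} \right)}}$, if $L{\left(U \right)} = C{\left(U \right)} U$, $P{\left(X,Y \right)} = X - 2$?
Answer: $- \frac{647}{3767602} + \frac{11 i}{11302806} \approx -0.00017173 + 9.7321 \cdot 10^{-7} i$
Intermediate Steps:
$P{\left(X,Y \right)} = -2 + X$
$C{\left(v \right)} = \sqrt{2 + v}$
$L{\left(U \right)} = U \sqrt{2 + U}$ ($L{\left(U \right)} = \sqrt{2 + U} U = U \sqrt{2 + U}$)
$\frac{1}{-5823 + L{\left(P{\left(-9,-10 \right)} \right)}} = \frac{1}{-5823 + \left(-2 - 9\right) \sqrt{2 - 11}} = \frac{1}{-5823 - 11 \sqrt{2 - 11}} = \frac{1}{-5823 - 11 \sqrt{-9}} = \frac{1}{-5823 - 11 \cdot 3 i} = \frac{1}{-5823 - 33 i} = \frac{-5823 + 33 i}{33908418}$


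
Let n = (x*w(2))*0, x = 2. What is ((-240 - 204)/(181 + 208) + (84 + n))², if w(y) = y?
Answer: 1038901824/151321 ≈ 6865.5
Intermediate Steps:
n = 0 (n = (2*2)*0 = 4*0 = 0)
((-240 - 204)/(181 + 208) + (84 + n))² = ((-240 - 204)/(181 + 208) + (84 + 0))² = (-444/389 + 84)² = (32232/389)² = 1038901824/151321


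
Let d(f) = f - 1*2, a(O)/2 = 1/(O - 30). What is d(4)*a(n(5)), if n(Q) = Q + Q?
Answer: -⅕ ≈ -0.20000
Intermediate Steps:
n(Q) = 2*Q
a(O) = 2/(-30 + O) (a(O) = 2/(O - 30) = 2/(-30 + O))
d(f) = -2 + f (d(f) = f - 2 = -2 + f)
d(4)*a(n(5)) = (-2 + 4)*(2/(-30 + 2*5)) = 2*(2/(-30 + 10)) = 2*(2/(-20)) = 2*(2*(-1/20)) = 2*(-⅒) = -⅕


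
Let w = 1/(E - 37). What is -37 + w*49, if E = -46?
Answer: -3120/83 ≈ -37.590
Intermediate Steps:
w = -1/83 (w = 1/(-46 - 37) = 1/(-83) = -1/83 ≈ -0.012048)
-37 + w*49 = -37 - 1/83*49 = -37 - 49/83 = -3120/83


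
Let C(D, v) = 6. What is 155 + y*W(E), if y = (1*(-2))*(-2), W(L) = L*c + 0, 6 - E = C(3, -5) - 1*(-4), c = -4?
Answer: 219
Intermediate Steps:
E = -4 (E = 6 - (6 - 1*(-4)) = 6 - (6 + 4) = 6 - 1*10 = 6 - 10 = -4)
W(L) = -4*L (W(L) = L*(-4) + 0 = -4*L + 0 = -4*L)
y = 4 (y = -2*(-2) = 4)
155 + y*W(E) = 155 + 4*(-4*(-4)) = 155 + 4*16 = 155 + 64 = 219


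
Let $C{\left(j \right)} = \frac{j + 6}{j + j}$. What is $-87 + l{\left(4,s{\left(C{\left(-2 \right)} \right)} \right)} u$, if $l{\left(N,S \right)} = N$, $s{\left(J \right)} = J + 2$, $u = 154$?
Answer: $529$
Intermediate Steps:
$C{\left(j \right)} = \frac{6 + j}{2 j}$
$s{\left(J \right)} = 2 + J$
$-87 + l{\left(4,s{\left(C{\left(-2 \right)} \right)} \right)} u = -87 + 4 \cdot 154 = -87 + 616 = 529$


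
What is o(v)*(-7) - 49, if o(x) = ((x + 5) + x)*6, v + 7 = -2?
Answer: 497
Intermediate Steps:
v = -9 (v = -7 - 2 = -9)
o(x) = 30 + 12*x (o(x) = ((5 + x) + x)*6 = (5 + 2*x)*6 = 30 + 12*x)
o(v)*(-7) - 49 = (30 + 12*(-9))*(-7) - 49 = (30 - 108)*(-7) - 49 = -78*(-7) - 49 = 546 - 49 = 497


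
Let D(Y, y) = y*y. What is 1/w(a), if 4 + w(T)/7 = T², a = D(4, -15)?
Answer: 1/354347 ≈ 2.8221e-6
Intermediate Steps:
D(Y, y) = y²
a = 225 (a = (-15)² = 225)
w(T) = -28 + 7*T²
1/w(a) = 1/(-28 + 7*225²) = 1/(-28 + 7*50625) = 1/(-28 + 354375) = 1/354347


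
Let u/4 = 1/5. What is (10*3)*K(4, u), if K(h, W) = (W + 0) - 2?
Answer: -36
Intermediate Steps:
u = ⅘ (u = 4*(1/5) = 4*(1*(⅕)) = 4*(⅕) = ⅘ ≈ 0.80000)
K(h, W) = -2 + W (K(h, W) = W - 2 = -2 + W)
(10*3)*K(4, u) = (10*3)*(-2 + ⅘) = 30*(-6/5) = -36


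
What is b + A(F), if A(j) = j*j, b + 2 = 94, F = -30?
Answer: 992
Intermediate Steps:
b = 92 (b = -2 + 94 = 92)
A(j) = j**2
b + A(F) = 92 + (-30)**2 = 92 + 900 = 992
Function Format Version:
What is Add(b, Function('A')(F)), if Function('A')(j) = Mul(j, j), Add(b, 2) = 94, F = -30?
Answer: 992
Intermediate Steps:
b = 92 (b = Add(-2, 94) = 92)
Function('A')(j) = Pow(j, 2)
Add(b, Function('A')(F)) = Add(92, Pow(-30, 2)) = Add(92, 900) = 992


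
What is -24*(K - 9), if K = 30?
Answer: -504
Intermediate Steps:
-24*(K - 9) = -24*(30 - 9) = -24*21 = -504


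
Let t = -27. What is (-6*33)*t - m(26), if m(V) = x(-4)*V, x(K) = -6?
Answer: 5502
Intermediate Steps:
m(V) = -6*V
(-6*33)*t - m(26) = -6*33*(-27) - (-6)*26 = -198*(-27) - 1*(-156) = 5346 + 156 = 5502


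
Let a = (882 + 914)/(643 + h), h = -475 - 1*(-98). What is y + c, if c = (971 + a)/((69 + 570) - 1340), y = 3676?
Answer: 342594467/93233 ≈ 3674.6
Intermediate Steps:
h = -377 (h = -475 + 98 = -377)
a = 898/133 (a = (882 + 914)/(643 - 377) = 1796/266 = 1796*(1/266) = 898/133 ≈ 6.7519)
c = -130041/93233 (c = (971 + 898/133)/((69 + 570) - 1340) = 130041/(133*(639 - 1340)) = (130041/133)/(-701) = (130041/133)*(-1/701) = -130041/93233 ≈ -1.3948)
y + c = 3676 - 130041/93233 = 342594467/93233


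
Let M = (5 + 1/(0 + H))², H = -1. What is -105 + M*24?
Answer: 279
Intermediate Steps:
M = 16 (M = (5 + 1/(0 - 1))² = (5 + 1/(-1))² = (5 - 1)² = 4² = 16)
-105 + M*24 = -105 + 16*24 = -105 + 384 = 279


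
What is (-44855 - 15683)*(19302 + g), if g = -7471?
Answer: -716225078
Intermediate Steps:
(-44855 - 15683)*(19302 + g) = (-44855 - 15683)*(19302 - 7471) = -60538*11831 = -716225078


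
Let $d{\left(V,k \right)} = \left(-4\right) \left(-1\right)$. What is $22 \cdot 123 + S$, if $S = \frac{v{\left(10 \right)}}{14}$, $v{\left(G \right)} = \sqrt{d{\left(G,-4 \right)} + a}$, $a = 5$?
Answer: $\frac{37887}{14} \approx 2706.2$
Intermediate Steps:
$d{\left(V,k \right)} = 4$
$v{\left(G \right)} = 3$ ($v{\left(G \right)} = \sqrt{4 + 5} = \sqrt{9} = 3$)
$S = \frac{3}{14} \approx 0.21429$
$22 \cdot 123 + S = 22 \cdot 123 + \frac{3}{14} = 2706 + \frac{3}{14} = \frac{37887}{14}$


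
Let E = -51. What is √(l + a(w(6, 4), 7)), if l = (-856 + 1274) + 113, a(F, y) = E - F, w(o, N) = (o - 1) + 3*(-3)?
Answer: 22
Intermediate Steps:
w(o, N) = -10 + o (w(o, N) = (-1 + o) - 9 = -10 + o)
a(F, y) = -51 - F
l = 531 (l = 418 + 113 = 531)
√(l + a(w(6, 4), 7)) = √(531 + (-51 - (-10 + 6))) = √(531 + (-51 - 1*(-4))) = √(531 + (-51 + 4)) = √(531 - 47) = √484 = 22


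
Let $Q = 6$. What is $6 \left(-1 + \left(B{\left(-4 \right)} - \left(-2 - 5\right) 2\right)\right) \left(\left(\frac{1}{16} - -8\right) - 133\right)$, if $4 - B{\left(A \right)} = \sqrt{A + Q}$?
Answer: $- \frac{101949}{8} + \frac{5997 \sqrt{2}}{8} \approx -11684.0$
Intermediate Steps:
$B{\left(A \right)} = 4 - \sqrt{6 + A}$ ($B{\left(A \right)} = 4 - \sqrt{A + 6} = 4 - \sqrt{6 + A}$)
$6 \left(-1 + \left(B{\left(-4 \right)} - \left(-2 - 5\right) 2\right)\right) \left(\left(\frac{1}{16} - -8\right) - 133\right) = 6 \left(-1 - \left(-4 + \sqrt{6 - 4} + \left(-2 - 5\right) 2\right)\right) \left(\left(\frac{1}{16} - -8\right) - 133\right) = 6 \left(-1 - \left(-4 - 14 + \sqrt{2}\right)\right) \left(\left(\frac{1}{16} + 8\right) - 133\right) = 6 \left(-1 + \left(\left(4 - \sqrt{2}\right) - -14\right)\right) \left(\frac{129}{16} - 133\right) = 6 \left(-1 + \left(\left(4 - \sqrt{2}\right) + 14\right)\right) \left(- \frac{1999}{16}\right) = 6 \left(-1 + \left(18 - \sqrt{2}\right)\right) \left(- \frac{1999}{16}\right) = 6 \left(17 - \sqrt{2}\right) \left(- \frac{1999}{16}\right) = \left(102 - 6 \sqrt{2}\right) \left(- \frac{1999}{16}\right) = - \frac{101949}{8} + \frac{5997 \sqrt{2}}{8}$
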